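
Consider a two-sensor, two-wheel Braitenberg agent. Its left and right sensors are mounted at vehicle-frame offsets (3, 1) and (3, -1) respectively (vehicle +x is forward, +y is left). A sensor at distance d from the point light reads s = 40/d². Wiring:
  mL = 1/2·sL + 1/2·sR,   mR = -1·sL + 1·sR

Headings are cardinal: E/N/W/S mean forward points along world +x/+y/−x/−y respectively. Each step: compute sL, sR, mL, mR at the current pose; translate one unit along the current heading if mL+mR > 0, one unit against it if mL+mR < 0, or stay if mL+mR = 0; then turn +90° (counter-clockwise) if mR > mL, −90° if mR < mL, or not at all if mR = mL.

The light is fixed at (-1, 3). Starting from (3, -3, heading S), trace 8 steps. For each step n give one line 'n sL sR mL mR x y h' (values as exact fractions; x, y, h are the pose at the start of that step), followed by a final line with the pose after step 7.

0 20/53 4/9 196/477 32/477 3 -3 S
1 8/13 40/37 408/481 224/481 3 -4 W
2 2 5/4 13/8 -3/4 2 -4 N
3 40/61 8/17 584/1037 -192/1037 2 -3 E
4 20/53 4/9 196/477 32/477 3 -3 S
5 8/13 40/37 408/481 224/481 3 -4 W
6 2 5/4 13/8 -3/4 2 -4 N
7 40/61 8/17 584/1037 -192/1037 2 -3 E
final 3 -3 S

n=0: pose=(3,-3,S); sL=20/53, sR=4/9; mL=196/477, mR=32/477; mL+mR=76/159 → advance +1; mR−mL=-164/477 → turn -1·90°
n=1: pose=(3,-4,W); sL=8/13, sR=40/37; mL=408/481, mR=224/481; mL+mR=632/481 → advance +1; mR−mL=-184/481 → turn -1·90°
n=2: pose=(2,-4,N); sL=2, sR=5/4; mL=13/8, mR=-3/4; mL+mR=7/8 → advance +1; mR−mL=-19/8 → turn -1·90°
n=3: pose=(2,-3,E); sL=40/61, sR=8/17; mL=584/1037, mR=-192/1037; mL+mR=392/1037 → advance +1; mR−mL=-776/1037 → turn -1·90°
n=4: pose=(3,-3,S); sL=20/53, sR=4/9; mL=196/477, mR=32/477; mL+mR=76/159 → advance +1; mR−mL=-164/477 → turn -1·90°
n=5: pose=(3,-4,W); sL=8/13, sR=40/37; mL=408/481, mR=224/481; mL+mR=632/481 → advance +1; mR−mL=-184/481 → turn -1·90°
n=6: pose=(2,-4,N); sL=2, sR=5/4; mL=13/8, mR=-3/4; mL+mR=7/8 → advance +1; mR−mL=-19/8 → turn -1·90°
n=7: pose=(2,-3,E); sL=40/61, sR=8/17; mL=584/1037, mR=-192/1037; mL+mR=392/1037 → advance +1; mR−mL=-776/1037 → turn -1·90°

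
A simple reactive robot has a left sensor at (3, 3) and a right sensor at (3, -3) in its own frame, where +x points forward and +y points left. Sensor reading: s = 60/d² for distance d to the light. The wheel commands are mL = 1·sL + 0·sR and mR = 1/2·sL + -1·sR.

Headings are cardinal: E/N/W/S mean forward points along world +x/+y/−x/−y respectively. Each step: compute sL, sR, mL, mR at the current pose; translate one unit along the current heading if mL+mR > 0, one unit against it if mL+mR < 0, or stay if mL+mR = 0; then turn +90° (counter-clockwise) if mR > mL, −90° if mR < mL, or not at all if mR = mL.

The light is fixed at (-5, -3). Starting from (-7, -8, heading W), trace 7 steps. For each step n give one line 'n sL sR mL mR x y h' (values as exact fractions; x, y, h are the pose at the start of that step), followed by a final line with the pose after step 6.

0 60/89 60/29 60/89 -4470/2581 -7 -8 W
1 3 15/2 3 -6 -6 -8 N
2 60/13 12/17 60/13 354/221 -6 -9 E
3 2/3 2/3 2/3 -1/3 -5 -9 S
4 60/109 12/5 60/109 -1158/545 -5 -10 W
5 3 15/8 3 -3/8 -4 -10 N
6 12/5 60/97 12/5 282/485 -4 -9 E
final -3 -9 S

n=0: pose=(-7,-8,W); sL=60/89, sR=60/29; mL=60/89, mR=-4470/2581; mL+mR=-2730/2581 → advance -1; mR−mL=-6210/2581 → turn -1·90°
n=1: pose=(-6,-8,N); sL=3, sR=15/2; mL=3, mR=-6; mL+mR=-3 → advance -1; mR−mL=-9 → turn -1·90°
n=2: pose=(-6,-9,E); sL=60/13, sR=12/17; mL=60/13, mR=354/221; mL+mR=1374/221 → advance +1; mR−mL=-666/221 → turn -1·90°
n=3: pose=(-5,-9,S); sL=2/3, sR=2/3; mL=2/3, mR=-1/3; mL+mR=1/3 → advance +1; mR−mL=-1 → turn -1·90°
n=4: pose=(-5,-10,W); sL=60/109, sR=12/5; mL=60/109, mR=-1158/545; mL+mR=-858/545 → advance -1; mR−mL=-1458/545 → turn -1·90°
n=5: pose=(-4,-10,N); sL=3, sR=15/8; mL=3, mR=-3/8; mL+mR=21/8 → advance +1; mR−mL=-27/8 → turn -1·90°
n=6: pose=(-4,-9,E); sL=12/5, sR=60/97; mL=12/5, mR=282/485; mL+mR=1446/485 → advance +1; mR−mL=-882/485 → turn -1·90°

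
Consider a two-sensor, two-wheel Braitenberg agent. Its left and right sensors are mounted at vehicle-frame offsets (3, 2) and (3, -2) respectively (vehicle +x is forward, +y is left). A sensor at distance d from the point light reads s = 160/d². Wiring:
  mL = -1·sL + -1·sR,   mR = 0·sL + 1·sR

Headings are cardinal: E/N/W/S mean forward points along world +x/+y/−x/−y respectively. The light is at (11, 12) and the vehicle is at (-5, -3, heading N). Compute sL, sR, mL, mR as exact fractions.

left sensor world pos  = (-7, 0); dL² = 468
right sensor world pos = (-3, 0); dR² = 340
sL = 160/468 = 40/117
sR = 160/340 = 8/17
mL = -1·sL + -1·sR = -1616/1989
mR = 0·sL + 1·sR = 8/17

40/117 8/17 -1616/1989 8/17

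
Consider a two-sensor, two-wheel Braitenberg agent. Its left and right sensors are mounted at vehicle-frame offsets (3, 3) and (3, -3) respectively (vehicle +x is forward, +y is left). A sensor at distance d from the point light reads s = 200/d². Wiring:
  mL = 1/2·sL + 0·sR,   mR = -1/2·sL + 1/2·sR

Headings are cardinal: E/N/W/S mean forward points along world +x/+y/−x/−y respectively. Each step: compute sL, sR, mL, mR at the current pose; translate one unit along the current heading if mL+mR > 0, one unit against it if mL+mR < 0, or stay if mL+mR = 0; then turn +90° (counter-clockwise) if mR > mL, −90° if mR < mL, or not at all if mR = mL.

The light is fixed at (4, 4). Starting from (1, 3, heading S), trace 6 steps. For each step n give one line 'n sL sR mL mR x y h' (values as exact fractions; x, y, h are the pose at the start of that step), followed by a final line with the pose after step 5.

0 25/2 50/13 25/4 -225/52 1 3 S
1 200/61 200/37 100/61 2400/2257 1 2 W
2 4 100 2 48 0 2 N
3 40/13 200/53 20/13 240/689 0 3 W
4 50/17 25 25/17 375/34 -1 3 N
5 200/73 200/73 100/73 0 -1 4 W
final -2 4 N

n=0: pose=(1,3,S); sL=25/2, sR=50/13; mL=25/4, mR=-225/52; mL+mR=25/13 → advance +1; mR−mL=-275/26 → turn -1·90°
n=1: pose=(1,2,W); sL=200/61, sR=200/37; mL=100/61, mR=2400/2257; mL+mR=100/37 → advance +1; mR−mL=-1300/2257 → turn -1·90°
n=2: pose=(0,2,N); sL=4, sR=100; mL=2, mR=48; mL+mR=50 → advance +1; mR−mL=46 → turn +1·90°
n=3: pose=(0,3,W); sL=40/13, sR=200/53; mL=20/13, mR=240/689; mL+mR=100/53 → advance +1; mR−mL=-820/689 → turn -1·90°
n=4: pose=(-1,3,N); sL=50/17, sR=25; mL=25/17, mR=375/34; mL+mR=25/2 → advance +1; mR−mL=325/34 → turn +1·90°
n=5: pose=(-1,4,W); sL=200/73, sR=200/73; mL=100/73, mR=0; mL+mR=100/73 → advance +1; mR−mL=-100/73 → turn -1·90°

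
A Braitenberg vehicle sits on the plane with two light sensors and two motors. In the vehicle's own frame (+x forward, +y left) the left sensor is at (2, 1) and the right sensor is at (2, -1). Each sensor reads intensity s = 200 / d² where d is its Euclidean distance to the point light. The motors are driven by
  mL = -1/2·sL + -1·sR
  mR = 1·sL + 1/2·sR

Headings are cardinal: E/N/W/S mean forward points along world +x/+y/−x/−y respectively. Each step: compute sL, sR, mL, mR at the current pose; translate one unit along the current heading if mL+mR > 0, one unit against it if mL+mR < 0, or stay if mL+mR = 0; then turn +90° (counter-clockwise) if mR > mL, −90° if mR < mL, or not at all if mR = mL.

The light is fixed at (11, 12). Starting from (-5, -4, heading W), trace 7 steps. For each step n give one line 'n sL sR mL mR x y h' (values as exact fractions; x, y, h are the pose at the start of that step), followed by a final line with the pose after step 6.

n=0: pose=(-5,-4,W); sL=200/613, sR=200/549; mL=-177500/336537, mR=171100/336537; mL+mR=-6400/336537 → advance -1; mR−mL=116200/112179 → turn +1·90°
n=1: pose=(-4,-4,S); sL=5/13, sR=10/29; mL=-405/754, mR=210/377; mL+mR=15/754 → advance +1; mR−mL=825/754 → turn +1·90°
n=2: pose=(-4,-5,E); sL=8/17, sR=200/493; mL=-316/493, mR=332/493; mL+mR=16/493 → advance +1; mR−mL=648/493 → turn +1·90°
n=3: pose=(-3,-5,N); sL=4/9, sR=100/197; mL=-1294/1773, mR=1238/1773; mL+mR=-56/1773 → advance -1; mR−mL=844/591 → turn +1·90°
n=4: pose=(-3,-6,W); sL=200/617, sR=40/109; mL=-35580/67253, mR=34140/67253; mL+mR=-1440/67253 → advance -1; mR−mL=69720/67253 → turn +1·90°
n=5: pose=(-2,-6,S); sL=25/68, sR=50/149; mL=-10525/20264, mR=5425/10132; mL+mR=325/20264 → advance +1; mR−mL=21375/20264 → turn +1·90°
n=6: pose=(-2,-7,E); sL=40/89, sR=200/521; mL=-28220/46369, mR=29740/46369; mL+mR=1520/46369 → advance +1; mR−mL=57960/46369 → turn +1·90°

0 200/613 200/549 -177500/336537 171100/336537 -5 -4 W
1 5/13 10/29 -405/754 210/377 -4 -4 S
2 8/17 200/493 -316/493 332/493 -4 -5 E
3 4/9 100/197 -1294/1773 1238/1773 -3 -5 N
4 200/617 40/109 -35580/67253 34140/67253 -3 -6 W
5 25/68 50/149 -10525/20264 5425/10132 -2 -6 S
6 40/89 200/521 -28220/46369 29740/46369 -2 -7 E
final -1 -7 N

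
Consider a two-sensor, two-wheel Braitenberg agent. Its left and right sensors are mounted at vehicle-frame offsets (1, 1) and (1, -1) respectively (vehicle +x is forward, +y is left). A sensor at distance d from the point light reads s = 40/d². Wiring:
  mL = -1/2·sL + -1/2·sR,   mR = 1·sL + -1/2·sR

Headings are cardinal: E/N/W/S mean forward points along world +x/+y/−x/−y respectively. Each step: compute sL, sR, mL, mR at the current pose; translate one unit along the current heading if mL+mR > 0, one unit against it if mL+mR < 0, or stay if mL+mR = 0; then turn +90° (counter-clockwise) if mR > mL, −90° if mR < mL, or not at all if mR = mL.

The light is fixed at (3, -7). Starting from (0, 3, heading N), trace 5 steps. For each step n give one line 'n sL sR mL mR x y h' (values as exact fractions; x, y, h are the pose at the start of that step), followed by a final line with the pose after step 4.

n=0: pose=(0,3,N); sL=40/137, sR=8/25; mL=-1048/3425, mR=452/3425; mL+mR=-596/3425 → advance -1; mR−mL=60/137 → turn +1·90°
n=1: pose=(0,2,W); sL=1/2, sR=10/29; mL=-49/116, mR=19/58; mL+mR=-11/116 → advance -1; mR−mL=3/4 → turn +1·90°
n=2: pose=(1,2,S); sL=8/13, sR=40/73; mL=-552/949, mR=324/949; mL+mR=-228/949 → advance -1; mR−mL=12/13 → turn +1·90°
n=3: pose=(1,3,E); sL=20/61, sR=20/41; mL=-1020/2501, mR=210/2501; mL+mR=-810/2501 → advance -1; mR−mL=30/61 → turn +1·90°
n=4: pose=(0,3,N); sL=40/137, sR=8/25; mL=-1048/3425, mR=452/3425; mL+mR=-596/3425 → advance -1; mR−mL=60/137 → turn +1·90°

0 40/137 8/25 -1048/3425 452/3425 0 3 N
1 1/2 10/29 -49/116 19/58 0 2 W
2 8/13 40/73 -552/949 324/949 1 2 S
3 20/61 20/41 -1020/2501 210/2501 1 3 E
4 40/137 8/25 -1048/3425 452/3425 0 3 N
final 0 2 W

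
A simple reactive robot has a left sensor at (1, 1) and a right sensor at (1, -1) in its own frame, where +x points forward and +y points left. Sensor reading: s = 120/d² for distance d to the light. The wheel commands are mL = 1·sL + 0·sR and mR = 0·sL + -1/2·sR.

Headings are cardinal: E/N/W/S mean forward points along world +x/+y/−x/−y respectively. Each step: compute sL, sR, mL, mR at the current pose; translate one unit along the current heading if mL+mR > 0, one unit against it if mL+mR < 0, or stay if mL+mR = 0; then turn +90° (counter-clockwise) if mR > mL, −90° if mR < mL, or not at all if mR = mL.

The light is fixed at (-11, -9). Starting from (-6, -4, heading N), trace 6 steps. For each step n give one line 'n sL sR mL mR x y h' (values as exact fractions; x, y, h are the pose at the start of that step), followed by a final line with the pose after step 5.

n=0: pose=(-6,-4,N); sL=30/13, sR=5/3; mL=30/13, mR=-5/6; mL+mR=115/78 → advance +1; mR−mL=-245/78 → turn -1·90°
n=1: pose=(-6,-3,E); sL=24/17, sR=120/61; mL=24/17, mR=-60/61; mL+mR=444/1037 → advance +1; mR−mL=-2484/1037 → turn -1·90°
n=2: pose=(-5,-3,S); sL=60/37, sR=12/5; mL=60/37, mR=-6/5; mL+mR=78/185 → advance +1; mR−mL=-522/185 → turn -1·90°
n=3: pose=(-5,-4,W); sL=120/41, sR=120/61; mL=120/41, mR=-60/61; mL+mR=4860/2501 → advance +1; mR−mL=-9780/2501 → turn -1·90°
n=4: pose=(-6,-4,N); sL=30/13, sR=5/3; mL=30/13, mR=-5/6; mL+mR=115/78 → advance +1; mR−mL=-245/78 → turn -1·90°
n=5: pose=(-6,-3,E); sL=24/17, sR=120/61; mL=24/17, mR=-60/61; mL+mR=444/1037 → advance +1; mR−mL=-2484/1037 → turn -1·90°

0 30/13 5/3 30/13 -5/6 -6 -4 N
1 24/17 120/61 24/17 -60/61 -6 -3 E
2 60/37 12/5 60/37 -6/5 -5 -3 S
3 120/41 120/61 120/41 -60/61 -5 -4 W
4 30/13 5/3 30/13 -5/6 -6 -4 N
5 24/17 120/61 24/17 -60/61 -6 -3 E
final -5 -3 S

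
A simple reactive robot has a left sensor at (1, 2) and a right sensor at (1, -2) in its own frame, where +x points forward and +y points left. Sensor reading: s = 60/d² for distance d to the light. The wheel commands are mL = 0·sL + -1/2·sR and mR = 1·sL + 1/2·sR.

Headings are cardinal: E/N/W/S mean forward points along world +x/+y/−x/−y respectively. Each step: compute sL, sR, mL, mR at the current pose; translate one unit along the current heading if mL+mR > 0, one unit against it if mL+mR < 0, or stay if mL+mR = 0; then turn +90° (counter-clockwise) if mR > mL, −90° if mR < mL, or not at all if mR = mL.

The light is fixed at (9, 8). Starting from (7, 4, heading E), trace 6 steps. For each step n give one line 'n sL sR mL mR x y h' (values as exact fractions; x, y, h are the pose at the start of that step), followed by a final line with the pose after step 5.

0 12 60/37 -30/37 474/37 7 4 E
1 10/3 6 -3 19/3 8 4 N
2 60/29 12 -6 234/29 8 5 W
3 15/4 15/8 -15/16 75/16 7 5 S
4 12 60/37 -30/37 474/37 7 4 E
5 10/3 6 -3 19/3 8 4 N
final 8 5 W

n=0: pose=(7,4,E); sL=12, sR=60/37; mL=-30/37, mR=474/37; mL+mR=12 → advance +1; mR−mL=504/37 → turn +1·90°
n=1: pose=(8,4,N); sL=10/3, sR=6; mL=-3, mR=19/3; mL+mR=10/3 → advance +1; mR−mL=28/3 → turn +1·90°
n=2: pose=(8,5,W); sL=60/29, sR=12; mL=-6, mR=234/29; mL+mR=60/29 → advance +1; mR−mL=408/29 → turn +1·90°
n=3: pose=(7,5,S); sL=15/4, sR=15/8; mL=-15/16, mR=75/16; mL+mR=15/4 → advance +1; mR−mL=45/8 → turn +1·90°
n=4: pose=(7,4,E); sL=12, sR=60/37; mL=-30/37, mR=474/37; mL+mR=12 → advance +1; mR−mL=504/37 → turn +1·90°
n=5: pose=(8,4,N); sL=10/3, sR=6; mL=-3, mR=19/3; mL+mR=10/3 → advance +1; mR−mL=28/3 → turn +1·90°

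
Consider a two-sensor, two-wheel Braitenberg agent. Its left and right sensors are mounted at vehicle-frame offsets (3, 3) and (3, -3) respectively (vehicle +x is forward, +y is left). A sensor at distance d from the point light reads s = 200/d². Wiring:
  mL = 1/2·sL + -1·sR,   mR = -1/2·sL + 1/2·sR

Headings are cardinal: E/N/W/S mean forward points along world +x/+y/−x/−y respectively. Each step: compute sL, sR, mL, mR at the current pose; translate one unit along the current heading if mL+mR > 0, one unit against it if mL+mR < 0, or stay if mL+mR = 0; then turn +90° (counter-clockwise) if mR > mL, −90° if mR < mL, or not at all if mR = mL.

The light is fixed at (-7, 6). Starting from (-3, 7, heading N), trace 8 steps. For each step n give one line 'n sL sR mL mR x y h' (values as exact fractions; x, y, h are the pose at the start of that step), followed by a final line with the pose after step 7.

0 200/17 40/13 620/221 -960/221 -3 7 N
1 100/29 100/29 -50/29 0 -3 6 E
2 200/9 40/9 20/3 -80/9 -4 6 N
3 5 50/13 -35/26 -15/26 -4 5 E
4 40 200/29 380/29 -480/29 -5 5 N
5 100/13 4 -2/13 -24/13 -5 4 E
6 200/41 200/29 -5300/1189 1200/1189 -6 4 S
7 10 25/4 -5/4 -15/8 -6 5 E
final -7 5 S

n=0: pose=(-3,7,N); sL=200/17, sR=40/13; mL=620/221, mR=-960/221; mL+mR=-20/13 → advance -1; mR−mL=-1580/221 → turn -1·90°
n=1: pose=(-3,6,E); sL=100/29, sR=100/29; mL=-50/29, mR=0; mL+mR=-50/29 → advance -1; mR−mL=50/29 → turn +1·90°
n=2: pose=(-4,6,N); sL=200/9, sR=40/9; mL=20/3, mR=-80/9; mL+mR=-20/9 → advance -1; mR−mL=-140/9 → turn -1·90°
n=3: pose=(-4,5,E); sL=5, sR=50/13; mL=-35/26, mR=-15/26; mL+mR=-25/13 → advance -1; mR−mL=10/13 → turn +1·90°
n=4: pose=(-5,5,N); sL=40, sR=200/29; mL=380/29, mR=-480/29; mL+mR=-100/29 → advance -1; mR−mL=-860/29 → turn -1·90°
n=5: pose=(-5,4,E); sL=100/13, sR=4; mL=-2/13, mR=-24/13; mL+mR=-2 → advance -1; mR−mL=-22/13 → turn -1·90°
n=6: pose=(-6,4,S); sL=200/41, sR=200/29; mL=-5300/1189, mR=1200/1189; mL+mR=-100/29 → advance -1; mR−mL=6500/1189 → turn +1·90°
n=7: pose=(-6,5,E); sL=10, sR=25/4; mL=-5/4, mR=-15/8; mL+mR=-25/8 → advance -1; mR−mL=-5/8 → turn -1·90°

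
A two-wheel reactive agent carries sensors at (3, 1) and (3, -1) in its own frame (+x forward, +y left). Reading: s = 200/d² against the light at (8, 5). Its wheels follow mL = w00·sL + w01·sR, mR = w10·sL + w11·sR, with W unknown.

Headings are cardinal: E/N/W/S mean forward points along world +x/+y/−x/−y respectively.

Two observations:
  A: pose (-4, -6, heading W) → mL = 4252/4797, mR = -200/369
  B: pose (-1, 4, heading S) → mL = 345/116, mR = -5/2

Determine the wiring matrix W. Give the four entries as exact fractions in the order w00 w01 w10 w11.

obs A: pose=(-4,-6,W) → sL=200/369, sR=8/13, mL=4252/4797, mR=-200/369
obs B: pose=(-1,4,S) → sL=5/2, sR=50/29, mL=345/116, mR=-5/2
sensor matrix S = [[200/369, 8/13], [5/2, 50/29]]; det S = -84020/139113
solve [mL_A; mL_B] = S·[w00; w01] and [mR_A; mR_B] = S·[w10; w11]:
  w00 = 1/2, w01 = 1, w10 = -1, w11 = 0

1/2 1 -1 0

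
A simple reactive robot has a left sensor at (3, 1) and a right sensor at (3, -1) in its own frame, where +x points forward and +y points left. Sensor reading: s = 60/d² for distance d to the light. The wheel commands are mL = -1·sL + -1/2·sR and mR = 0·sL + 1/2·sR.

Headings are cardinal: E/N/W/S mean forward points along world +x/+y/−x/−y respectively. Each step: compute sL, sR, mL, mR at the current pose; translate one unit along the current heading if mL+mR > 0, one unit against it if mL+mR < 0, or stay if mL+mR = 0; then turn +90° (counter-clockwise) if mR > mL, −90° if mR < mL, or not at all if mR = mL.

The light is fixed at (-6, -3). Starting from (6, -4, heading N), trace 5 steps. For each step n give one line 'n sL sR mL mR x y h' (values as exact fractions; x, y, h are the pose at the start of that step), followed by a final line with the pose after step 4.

0 12/25 60/173 -2826/4325 30/173 6 -4 N
1 2/3 30/41 -127/123 15/41 6 -5 W
2 60/221 60/169 -1290/2873 30/169 7 -5 S
3 15/64 3/13 -291/832 3/26 7 -4 E
4 12/25 60/173 -2826/4325 30/173 6 -4 N
final 6 -5 W

n=0: pose=(6,-4,N); sL=12/25, sR=60/173; mL=-2826/4325, mR=30/173; mL+mR=-12/25 → advance -1; mR−mL=3576/4325 → turn +1·90°
n=1: pose=(6,-5,W); sL=2/3, sR=30/41; mL=-127/123, mR=15/41; mL+mR=-2/3 → advance -1; mR−mL=172/123 → turn +1·90°
n=2: pose=(7,-5,S); sL=60/221, sR=60/169; mL=-1290/2873, mR=30/169; mL+mR=-60/221 → advance -1; mR−mL=1800/2873 → turn +1·90°
n=3: pose=(7,-4,E); sL=15/64, sR=3/13; mL=-291/832, mR=3/26; mL+mR=-15/64 → advance -1; mR−mL=387/832 → turn +1·90°
n=4: pose=(6,-4,N); sL=12/25, sR=60/173; mL=-2826/4325, mR=30/173; mL+mR=-12/25 → advance -1; mR−mL=3576/4325 → turn +1·90°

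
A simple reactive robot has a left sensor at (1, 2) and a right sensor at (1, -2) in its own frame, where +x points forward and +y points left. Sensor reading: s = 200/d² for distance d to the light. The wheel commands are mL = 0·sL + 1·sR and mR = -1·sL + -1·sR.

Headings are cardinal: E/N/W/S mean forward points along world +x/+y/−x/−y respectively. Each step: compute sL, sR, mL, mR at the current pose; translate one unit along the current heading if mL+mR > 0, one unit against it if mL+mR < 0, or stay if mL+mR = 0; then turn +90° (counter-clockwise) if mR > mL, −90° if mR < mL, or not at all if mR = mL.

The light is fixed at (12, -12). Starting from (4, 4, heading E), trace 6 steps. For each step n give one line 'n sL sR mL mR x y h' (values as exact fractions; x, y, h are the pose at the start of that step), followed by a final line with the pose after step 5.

0 200/373 40/49 40/49 -24720/18277 4 4 E
1 100/137 100/173 100/173 -31000/23701 3 4 S
2 8/13 200/461 200/461 -6288/5993 3 5 W
3 25/53 5/9 5/9 -490/477 4 5 N
4 200/373 40/49 40/49 -24720/18277 4 4 E
5 100/137 100/173 100/173 -31000/23701 3 4 S
final 3 5 W

n=0: pose=(4,4,E); sL=200/373, sR=40/49; mL=40/49, mR=-24720/18277; mL+mR=-200/373 → advance -1; mR−mL=-39640/18277 → turn -1·90°
n=1: pose=(3,4,S); sL=100/137, sR=100/173; mL=100/173, mR=-31000/23701; mL+mR=-100/137 → advance -1; mR−mL=-44700/23701 → turn -1·90°
n=2: pose=(3,5,W); sL=8/13, sR=200/461; mL=200/461, mR=-6288/5993; mL+mR=-8/13 → advance -1; mR−mL=-8888/5993 → turn -1·90°
n=3: pose=(4,5,N); sL=25/53, sR=5/9; mL=5/9, mR=-490/477; mL+mR=-25/53 → advance -1; mR−mL=-755/477 → turn -1·90°
n=4: pose=(4,4,E); sL=200/373, sR=40/49; mL=40/49, mR=-24720/18277; mL+mR=-200/373 → advance -1; mR−mL=-39640/18277 → turn -1·90°
n=5: pose=(3,4,S); sL=100/137, sR=100/173; mL=100/173, mR=-31000/23701; mL+mR=-100/137 → advance -1; mR−mL=-44700/23701 → turn -1·90°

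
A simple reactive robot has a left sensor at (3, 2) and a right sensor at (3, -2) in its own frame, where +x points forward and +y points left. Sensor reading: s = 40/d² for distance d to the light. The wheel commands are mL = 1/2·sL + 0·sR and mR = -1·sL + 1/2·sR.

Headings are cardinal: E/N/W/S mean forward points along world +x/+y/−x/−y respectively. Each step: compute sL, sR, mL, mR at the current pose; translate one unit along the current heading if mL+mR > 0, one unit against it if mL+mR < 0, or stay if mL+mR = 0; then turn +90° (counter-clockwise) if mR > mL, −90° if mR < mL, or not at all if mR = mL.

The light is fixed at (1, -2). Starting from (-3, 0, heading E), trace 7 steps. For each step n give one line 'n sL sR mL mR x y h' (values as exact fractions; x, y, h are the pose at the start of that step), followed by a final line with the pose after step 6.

n=0: pose=(-3,0,E); sL=40/17, sR=40; mL=20/17, mR=300/17; mL+mR=320/17 → advance +1; mR−mL=280/17 → turn +1·90°
n=1: pose=(-2,0,N); sL=4/5, sR=20/13; mL=2/5, mR=-2/65; mL+mR=24/65 → advance +1; mR−mL=-28/65 → turn -1·90°
n=2: pose=(-2,1,E); sL=8/5, sR=40; mL=4/5, mR=92/5; mL+mR=96/5 → advance +1; mR−mL=88/5 → turn +1·90°
n=3: pose=(-1,1,N); sL=10/13, sR=10/9; mL=5/13, mR=-25/117; mL+mR=20/117 → advance +1; mR−mL=-70/117 → turn -1·90°
n=4: pose=(-1,2,E); sL=40/37, sR=8; mL=20/37, mR=108/37; mL+mR=128/37 → advance +1; mR−mL=88/37 → turn +1·90°
n=5: pose=(0,2,N); sL=20/29, sR=4/5; mL=10/29, mR=-42/145; mL+mR=8/145 → advance +1; mR−mL=-92/145 → turn -1·90°
n=6: pose=(0,3,E); sL=40/53, sR=40/13; mL=20/53, mR=540/689; mL+mR=800/689 → advance +1; mR−mL=280/689 → turn +1·90°

0 40/17 40 20/17 300/17 -3 0 E
1 4/5 20/13 2/5 -2/65 -2 0 N
2 8/5 40 4/5 92/5 -2 1 E
3 10/13 10/9 5/13 -25/117 -1 1 N
4 40/37 8 20/37 108/37 -1 2 E
5 20/29 4/5 10/29 -42/145 0 2 N
6 40/53 40/13 20/53 540/689 0 3 E
final 1 3 N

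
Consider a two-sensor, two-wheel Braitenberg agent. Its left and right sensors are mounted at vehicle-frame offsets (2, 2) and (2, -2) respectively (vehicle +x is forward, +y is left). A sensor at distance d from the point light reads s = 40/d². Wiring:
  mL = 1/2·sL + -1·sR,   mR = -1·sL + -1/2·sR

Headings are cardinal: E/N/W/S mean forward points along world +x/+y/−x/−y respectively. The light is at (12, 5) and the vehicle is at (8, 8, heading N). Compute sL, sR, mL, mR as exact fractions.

40/61 40/29 -1860/1769 -2380/1769

left sensor world pos  = (6, 10); dL² = 61
right sensor world pos = (10, 10); dR² = 29
sL = 40/61 = 40/61
sR = 40/29 = 40/29
mL = 1/2·sL + -1·sR = -1860/1769
mR = -1·sL + -1/2·sR = -2380/1769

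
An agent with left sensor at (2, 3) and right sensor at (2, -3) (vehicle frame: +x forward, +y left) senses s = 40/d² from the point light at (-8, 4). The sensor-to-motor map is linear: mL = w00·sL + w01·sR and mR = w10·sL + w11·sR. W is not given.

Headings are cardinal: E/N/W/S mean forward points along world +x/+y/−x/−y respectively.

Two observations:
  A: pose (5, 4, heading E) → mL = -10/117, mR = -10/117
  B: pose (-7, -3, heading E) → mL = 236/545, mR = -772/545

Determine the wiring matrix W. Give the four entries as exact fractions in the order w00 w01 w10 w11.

obs A: pose=(5,4,E) → sL=20/117, sR=20/117, mL=-10/117, mR=-10/117
obs B: pose=(-7,-3,E) → sL=8/5, sR=40/109, mL=236/545, mR=-772/545
sensor matrix S = [[20/117, 20/117], [8/5, 40/109]]; det S = -896/4251
solve [mL_A; mL_B] = S·[w00; w01] and [mR_A; mR_B] = S·[w10; w11]:
  w00 = 1/2, w01 = -1, w10 = -1, w11 = 1/2

1/2 -1 -1 1/2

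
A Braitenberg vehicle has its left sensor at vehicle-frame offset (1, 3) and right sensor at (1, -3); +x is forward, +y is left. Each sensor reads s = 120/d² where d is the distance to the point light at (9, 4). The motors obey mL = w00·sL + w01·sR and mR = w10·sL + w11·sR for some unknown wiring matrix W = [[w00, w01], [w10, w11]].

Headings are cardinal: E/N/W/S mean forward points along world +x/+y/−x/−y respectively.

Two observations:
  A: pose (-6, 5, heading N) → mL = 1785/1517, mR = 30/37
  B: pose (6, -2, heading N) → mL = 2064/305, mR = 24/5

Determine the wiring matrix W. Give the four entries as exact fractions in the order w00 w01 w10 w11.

1 1 0 1

obs A: pose=(-6,5,N) → sL=15/41, sR=30/37, mL=1785/1517, mR=30/37
obs B: pose=(6,-2,N) → sL=120/61, sR=24/5, mL=2064/305, mR=24/5
sensor matrix S = [[15/41, 30/37], [120/61, 24/5]]; det S = 14904/92537
solve [mL_A; mL_B] = S·[w00; w01] and [mR_A; mR_B] = S·[w10; w11]:
  w00 = 1, w01 = 1, w10 = 0, w11 = 1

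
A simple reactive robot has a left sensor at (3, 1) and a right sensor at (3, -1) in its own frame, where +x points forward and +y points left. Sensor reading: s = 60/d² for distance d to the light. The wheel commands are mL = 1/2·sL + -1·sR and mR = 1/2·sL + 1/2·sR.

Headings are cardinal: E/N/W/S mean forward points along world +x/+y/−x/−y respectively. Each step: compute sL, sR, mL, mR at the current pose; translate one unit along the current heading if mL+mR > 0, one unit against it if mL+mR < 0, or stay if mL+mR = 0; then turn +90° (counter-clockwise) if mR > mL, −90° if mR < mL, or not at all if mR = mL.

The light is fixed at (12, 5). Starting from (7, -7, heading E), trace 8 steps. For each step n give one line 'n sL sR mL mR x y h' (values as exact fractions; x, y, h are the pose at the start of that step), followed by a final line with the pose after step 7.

n=0: pose=(7,-7,E); sL=12/25, sR=60/173; mL=-462/4325, mR=1788/4325; mL+mR=1326/4325 → advance +1; mR−mL=90/173 → turn +1·90°
n=1: pose=(8,-7,N); sL=30/53, sR=2/3; mL=-61/159, mR=98/159; mL+mR=37/159 → advance +1; mR−mL=1 → turn +1·90°
n=2: pose=(8,-6,W); sL=60/193, sR=60/149; mL=-7110/28757, mR=10260/28757; mL+mR=3150/28757 → advance +1; mR−mL=90/149 → turn +1·90°
n=3: pose=(7,-6,S); sL=15/53, sR=15/58; mL=-180/1537, mR=1665/6148; mL+mR=945/6148 → advance +1; mR−mL=45/116 → turn +1·90°
n=4: pose=(7,-7,E); sL=12/25, sR=60/173; mL=-462/4325, mR=1788/4325; mL+mR=1326/4325 → advance +1; mR−mL=90/173 → turn +1·90°
n=5: pose=(8,-7,N); sL=30/53, sR=2/3; mL=-61/159, mR=98/159; mL+mR=37/159 → advance +1; mR−mL=1 → turn +1·90°
n=6: pose=(8,-6,W); sL=60/193, sR=60/149; mL=-7110/28757, mR=10260/28757; mL+mR=3150/28757 → advance +1; mR−mL=90/149 → turn +1·90°
n=7: pose=(7,-6,S); sL=15/53, sR=15/58; mL=-180/1537, mR=1665/6148; mL+mR=945/6148 → advance +1; mR−mL=45/116 → turn +1·90°

0 12/25 60/173 -462/4325 1788/4325 7 -7 E
1 30/53 2/3 -61/159 98/159 8 -7 N
2 60/193 60/149 -7110/28757 10260/28757 8 -6 W
3 15/53 15/58 -180/1537 1665/6148 7 -6 S
4 12/25 60/173 -462/4325 1788/4325 7 -7 E
5 30/53 2/3 -61/159 98/159 8 -7 N
6 60/193 60/149 -7110/28757 10260/28757 8 -6 W
7 15/53 15/58 -180/1537 1665/6148 7 -6 S
final 7 -7 E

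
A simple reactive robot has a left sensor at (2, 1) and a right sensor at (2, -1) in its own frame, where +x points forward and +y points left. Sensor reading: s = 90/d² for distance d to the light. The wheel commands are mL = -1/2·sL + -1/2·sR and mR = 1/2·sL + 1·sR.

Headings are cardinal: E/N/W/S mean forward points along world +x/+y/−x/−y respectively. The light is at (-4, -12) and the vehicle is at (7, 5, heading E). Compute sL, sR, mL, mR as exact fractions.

left sensor world pos  = (9, 6); dL² = 493
right sensor world pos = (9, 4); dR² = 425
sL = 90/493 = 90/493
sR = 90/425 = 18/85
mL = -1/2·sL + -1/2·sR = -486/2465
mR = 1/2·sL + 1·sR = 747/2465

90/493 18/85 -486/2465 747/2465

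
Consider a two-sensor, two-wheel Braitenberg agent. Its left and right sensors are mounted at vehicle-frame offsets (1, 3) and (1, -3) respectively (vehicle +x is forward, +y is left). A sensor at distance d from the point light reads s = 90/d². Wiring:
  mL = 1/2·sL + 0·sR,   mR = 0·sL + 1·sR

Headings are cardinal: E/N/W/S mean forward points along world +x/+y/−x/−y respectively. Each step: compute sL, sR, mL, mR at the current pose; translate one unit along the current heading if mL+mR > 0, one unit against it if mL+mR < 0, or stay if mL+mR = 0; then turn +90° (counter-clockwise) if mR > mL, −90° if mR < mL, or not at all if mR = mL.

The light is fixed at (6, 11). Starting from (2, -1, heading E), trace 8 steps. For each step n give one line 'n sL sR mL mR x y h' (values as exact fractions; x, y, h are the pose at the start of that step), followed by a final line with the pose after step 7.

n=0: pose=(2,-1,E); sL=1, sR=5/13; mL=1/2, mR=5/13; mL+mR=23/26 → advance +1; mR−mL=-3/26 → turn -1·90°
n=1: pose=(3,-1,S); sL=90/169, sR=18/41; mL=45/169, mR=18/41; mL+mR=4887/6929 → advance +1; mR−mL=1197/6929 → turn +1·90°
n=2: pose=(3,-2,E); sL=45/52, sR=9/26; mL=45/104, mR=9/26; mL+mR=81/104 → advance +1; mR−mL=-9/104 → turn -1·90°
n=3: pose=(4,-2,S); sL=90/197, sR=90/221; mL=45/197, mR=90/221; mL+mR=27675/43537 → advance +1; mR−mL=7785/43537 → turn +1·90°
n=4: pose=(4,-3,E); sL=45/61, sR=9/29; mL=45/122, mR=9/29; mL+mR=2403/3538 → advance +1; mR−mL=-207/3538 → turn -1·90°
n=5: pose=(5,-3,S); sL=90/229, sR=90/241; mL=45/229, mR=90/241; mL+mR=31455/55189 → advance +1; mR−mL=9765/55189 → turn +1·90°
n=6: pose=(5,-4,E); sL=5/8, sR=5/18; mL=5/16, mR=5/18; mL+mR=85/144 → advance +1; mR−mL=-5/144 → turn -1·90°
n=7: pose=(6,-4,S); sL=18/53, sR=18/53; mL=9/53, mR=18/53; mL+mR=27/53 → advance +1; mR−mL=9/53 → turn +1·90°

0 1 5/13 1/2 5/13 2 -1 E
1 90/169 18/41 45/169 18/41 3 -1 S
2 45/52 9/26 45/104 9/26 3 -2 E
3 90/197 90/221 45/197 90/221 4 -2 S
4 45/61 9/29 45/122 9/29 4 -3 E
5 90/229 90/241 45/229 90/241 5 -3 S
6 5/8 5/18 5/16 5/18 5 -4 E
7 18/53 18/53 9/53 18/53 6 -4 S
final 6 -5 E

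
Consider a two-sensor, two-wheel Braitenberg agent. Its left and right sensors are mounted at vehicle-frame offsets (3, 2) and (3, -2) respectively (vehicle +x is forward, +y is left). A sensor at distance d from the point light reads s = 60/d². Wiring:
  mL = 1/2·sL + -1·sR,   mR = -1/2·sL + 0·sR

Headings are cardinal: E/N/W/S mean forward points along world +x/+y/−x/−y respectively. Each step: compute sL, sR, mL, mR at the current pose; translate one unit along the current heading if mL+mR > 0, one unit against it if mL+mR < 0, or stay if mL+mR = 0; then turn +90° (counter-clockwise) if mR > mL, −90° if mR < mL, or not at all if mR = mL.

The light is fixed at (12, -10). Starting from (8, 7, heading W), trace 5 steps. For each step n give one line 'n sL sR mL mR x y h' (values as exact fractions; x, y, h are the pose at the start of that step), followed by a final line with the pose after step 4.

0 30/137 6/41 -207/5617 -15/137 8 7 W
1 12/85 60/401 -2694/34085 -6/85 9 7 N
2 15/58 1/6 -13/348 -15/116 9 6 W
3 60/377 60/361 -11790/136097 -30/377 10 6 N
4 30/97 30/157 -555/15229 -15/97 10 5 W
final 11 5 N

n=0: pose=(8,7,W); sL=30/137, sR=6/41; mL=-207/5617, mR=-15/137; mL+mR=-6/41 → advance -1; mR−mL=-408/5617 → turn -1·90°
n=1: pose=(9,7,N); sL=12/85, sR=60/401; mL=-2694/34085, mR=-6/85; mL+mR=-60/401 → advance -1; mR−mL=288/34085 → turn +1·90°
n=2: pose=(9,6,W); sL=15/58, sR=1/6; mL=-13/348, mR=-15/116; mL+mR=-1/6 → advance -1; mR−mL=-8/87 → turn -1·90°
n=3: pose=(10,6,N); sL=60/377, sR=60/361; mL=-11790/136097, mR=-30/377; mL+mR=-60/361 → advance -1; mR−mL=960/136097 → turn +1·90°
n=4: pose=(10,5,W); sL=30/97, sR=30/157; mL=-555/15229, mR=-15/97; mL+mR=-30/157 → advance -1; mR−mL=-1800/15229 → turn -1·90°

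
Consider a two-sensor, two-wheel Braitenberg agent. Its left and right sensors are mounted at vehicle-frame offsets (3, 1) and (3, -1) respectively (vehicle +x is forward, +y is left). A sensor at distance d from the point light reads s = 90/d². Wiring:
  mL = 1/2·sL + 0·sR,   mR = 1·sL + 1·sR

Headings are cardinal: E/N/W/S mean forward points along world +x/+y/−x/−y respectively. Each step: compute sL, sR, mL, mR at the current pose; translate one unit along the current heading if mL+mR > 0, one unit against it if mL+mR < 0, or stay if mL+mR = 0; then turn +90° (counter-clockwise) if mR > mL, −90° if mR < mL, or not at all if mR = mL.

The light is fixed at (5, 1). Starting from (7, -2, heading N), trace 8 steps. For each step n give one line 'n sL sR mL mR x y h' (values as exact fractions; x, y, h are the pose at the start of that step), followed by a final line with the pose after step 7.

n=0: pose=(7,-2,N); sL=90, sR=10; mL=45, mR=100; mL+mR=145 → advance +1; mR−mL=55 → turn +1·90°
n=1: pose=(7,-1,W); sL=9, sR=45; mL=9/2, mR=54; mL+mR=117/2 → advance +1; mR−mL=99/2 → turn +1·90°
n=2: pose=(6,-1,S); sL=90/29, sR=18/5; mL=45/29, mR=972/145; mL+mR=1197/145 → advance +1; mR−mL=747/145 → turn +1·90°
n=3: pose=(6,-2,E); sL=9/2, sR=45/16; mL=9/4, mR=117/16; mL+mR=153/16 → advance +1; mR−mL=81/16 → turn +1·90°
n=4: pose=(7,-2,N); sL=90, sR=10; mL=45, mR=100; mL+mR=145 → advance +1; mR−mL=55 → turn +1·90°
n=5: pose=(7,-1,W); sL=9, sR=45; mL=9/2, mR=54; mL+mR=117/2 → advance +1; mR−mL=99/2 → turn +1·90°
n=6: pose=(6,-1,S); sL=90/29, sR=18/5; mL=45/29, mR=972/145; mL+mR=1197/145 → advance +1; mR−mL=747/145 → turn +1·90°
n=7: pose=(6,-2,E); sL=9/2, sR=45/16; mL=9/4, mR=117/16; mL+mR=153/16 → advance +1; mR−mL=81/16 → turn +1·90°

0 90 10 45 100 7 -2 N
1 9 45 9/2 54 7 -1 W
2 90/29 18/5 45/29 972/145 6 -1 S
3 9/2 45/16 9/4 117/16 6 -2 E
4 90 10 45 100 7 -2 N
5 9 45 9/2 54 7 -1 W
6 90/29 18/5 45/29 972/145 6 -1 S
7 9/2 45/16 9/4 117/16 6 -2 E
final 7 -2 N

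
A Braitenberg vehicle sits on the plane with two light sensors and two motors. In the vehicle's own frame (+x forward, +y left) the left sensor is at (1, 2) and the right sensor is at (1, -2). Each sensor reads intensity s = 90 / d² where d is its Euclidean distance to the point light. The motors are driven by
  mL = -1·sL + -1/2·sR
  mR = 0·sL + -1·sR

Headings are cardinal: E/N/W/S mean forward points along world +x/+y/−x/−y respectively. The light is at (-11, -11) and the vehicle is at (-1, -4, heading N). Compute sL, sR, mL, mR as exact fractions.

45/64 45/104 -765/832 -45/104

left sensor world pos  = (-3, -3); dL² = 128
right sensor world pos = (1, -3); dR² = 208
sL = 90/128 = 45/64
sR = 90/208 = 45/104
mL = -1·sL + -1/2·sR = -765/832
mR = 0·sL + -1·sR = -45/104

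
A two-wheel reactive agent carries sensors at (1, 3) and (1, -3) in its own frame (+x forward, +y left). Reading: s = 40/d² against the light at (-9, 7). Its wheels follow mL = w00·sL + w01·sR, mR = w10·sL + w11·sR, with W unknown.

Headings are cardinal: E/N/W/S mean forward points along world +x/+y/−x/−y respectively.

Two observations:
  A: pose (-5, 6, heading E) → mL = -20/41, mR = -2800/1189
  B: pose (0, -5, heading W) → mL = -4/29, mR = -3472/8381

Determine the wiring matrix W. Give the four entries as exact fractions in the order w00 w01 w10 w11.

0 -1/2 -1 -1

obs A: pose=(-5,6,E) → sL=40/29, sR=40/41, mL=-20/41, mR=-2800/1189
obs B: pose=(0,-5,W) → sL=40/289, sR=8/29, mL=-4/29, mR=-3472/8381
sensor matrix S = [[40/29, 40/41], [40/289, 8/29]]; det S = 2446080/9965009
solve [mL_A; mL_B] = S·[w00; w01] and [mR_A; mR_B] = S·[w10; w11]:
  w00 = 0, w01 = -1/2, w10 = -1, w11 = -1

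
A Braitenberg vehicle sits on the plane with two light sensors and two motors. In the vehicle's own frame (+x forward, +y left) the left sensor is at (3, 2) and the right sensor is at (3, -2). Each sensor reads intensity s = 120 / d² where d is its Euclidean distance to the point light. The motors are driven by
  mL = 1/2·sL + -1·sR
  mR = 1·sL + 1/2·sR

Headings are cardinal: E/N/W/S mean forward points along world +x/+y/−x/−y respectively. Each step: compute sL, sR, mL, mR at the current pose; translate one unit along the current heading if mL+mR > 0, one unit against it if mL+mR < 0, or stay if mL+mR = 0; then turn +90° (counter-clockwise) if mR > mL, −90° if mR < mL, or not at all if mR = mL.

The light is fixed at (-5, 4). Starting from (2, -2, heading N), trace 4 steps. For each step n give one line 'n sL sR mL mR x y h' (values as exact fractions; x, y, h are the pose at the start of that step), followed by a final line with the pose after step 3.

0 60/17 4/3 22/51 214/51 2 -2 N
1 24/13 24/5 -252/65 276/65 2 -1 W
2 15/16 3/2 -33/32 27/16 1 -1 S
3 120/97 24/29 -588/2813 4644/2813 1 -2 E
final 2 -2 N

n=0: pose=(2,-2,N); sL=60/17, sR=4/3; mL=22/51, mR=214/51; mL+mR=236/51 → advance +1; mR−mL=64/17 → turn +1·90°
n=1: pose=(2,-1,W); sL=24/13, sR=24/5; mL=-252/65, mR=276/65; mL+mR=24/65 → advance +1; mR−mL=528/65 → turn +1·90°
n=2: pose=(1,-1,S); sL=15/16, sR=3/2; mL=-33/32, mR=27/16; mL+mR=21/32 → advance +1; mR−mL=87/32 → turn +1·90°
n=3: pose=(1,-2,E); sL=120/97, sR=24/29; mL=-588/2813, mR=4644/2813; mL+mR=4056/2813 → advance +1; mR−mL=5232/2813 → turn +1·90°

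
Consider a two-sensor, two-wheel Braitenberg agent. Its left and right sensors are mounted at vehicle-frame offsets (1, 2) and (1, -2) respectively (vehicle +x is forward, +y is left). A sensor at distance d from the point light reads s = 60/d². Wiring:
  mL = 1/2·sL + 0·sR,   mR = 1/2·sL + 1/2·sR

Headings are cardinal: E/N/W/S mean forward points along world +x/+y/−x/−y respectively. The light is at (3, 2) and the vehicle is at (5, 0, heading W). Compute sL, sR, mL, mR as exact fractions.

60/17 60 30/17 540/17

left sensor world pos  = (4, -2); dL² = 17
right sensor world pos = (4, 2); dR² = 1
sL = 60/17 = 60/17
sR = 60/1 = 60
mL = 1/2·sL + 0·sR = 30/17
mR = 1/2·sL + 1/2·sR = 540/17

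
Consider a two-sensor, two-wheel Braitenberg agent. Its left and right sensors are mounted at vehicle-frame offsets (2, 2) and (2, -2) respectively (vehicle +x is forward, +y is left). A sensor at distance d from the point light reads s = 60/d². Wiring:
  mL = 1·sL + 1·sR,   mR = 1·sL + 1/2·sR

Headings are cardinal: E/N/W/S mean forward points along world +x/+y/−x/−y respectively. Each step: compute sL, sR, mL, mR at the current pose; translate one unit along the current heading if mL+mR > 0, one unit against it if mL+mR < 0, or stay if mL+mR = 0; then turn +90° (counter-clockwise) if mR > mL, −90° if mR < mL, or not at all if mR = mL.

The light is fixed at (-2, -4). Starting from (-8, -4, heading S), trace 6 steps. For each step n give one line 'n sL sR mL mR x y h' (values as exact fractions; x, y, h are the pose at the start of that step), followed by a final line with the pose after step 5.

0 3 15/17 66/17 117/34 -8 -4 S
1 60/73 12/13 1656/949 1218/949 -8 -5 W
2 30/41 30/13 1620/533 1005/533 -9 -5 N
3 60/29 60/29 120/29 90/29 -9 -4 E
4 3 15/17 66/17 117/34 -8 -4 S
5 60/73 12/13 1656/949 1218/949 -8 -5 W
final -9 -5 N

n=0: pose=(-8,-4,S); sL=3, sR=15/17; mL=66/17, mR=117/34; mL+mR=249/34 → advance +1; mR−mL=-15/34 → turn -1·90°
n=1: pose=(-8,-5,W); sL=60/73, sR=12/13; mL=1656/949, mR=1218/949; mL+mR=2874/949 → advance +1; mR−mL=-6/13 → turn -1·90°
n=2: pose=(-9,-5,N); sL=30/41, sR=30/13; mL=1620/533, mR=1005/533; mL+mR=2625/533 → advance +1; mR−mL=-15/13 → turn -1·90°
n=3: pose=(-9,-4,E); sL=60/29, sR=60/29; mL=120/29, mR=90/29; mL+mR=210/29 → advance +1; mR−mL=-30/29 → turn -1·90°
n=4: pose=(-8,-4,S); sL=3, sR=15/17; mL=66/17, mR=117/34; mL+mR=249/34 → advance +1; mR−mL=-15/34 → turn -1·90°
n=5: pose=(-8,-5,W); sL=60/73, sR=12/13; mL=1656/949, mR=1218/949; mL+mR=2874/949 → advance +1; mR−mL=-6/13 → turn -1·90°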